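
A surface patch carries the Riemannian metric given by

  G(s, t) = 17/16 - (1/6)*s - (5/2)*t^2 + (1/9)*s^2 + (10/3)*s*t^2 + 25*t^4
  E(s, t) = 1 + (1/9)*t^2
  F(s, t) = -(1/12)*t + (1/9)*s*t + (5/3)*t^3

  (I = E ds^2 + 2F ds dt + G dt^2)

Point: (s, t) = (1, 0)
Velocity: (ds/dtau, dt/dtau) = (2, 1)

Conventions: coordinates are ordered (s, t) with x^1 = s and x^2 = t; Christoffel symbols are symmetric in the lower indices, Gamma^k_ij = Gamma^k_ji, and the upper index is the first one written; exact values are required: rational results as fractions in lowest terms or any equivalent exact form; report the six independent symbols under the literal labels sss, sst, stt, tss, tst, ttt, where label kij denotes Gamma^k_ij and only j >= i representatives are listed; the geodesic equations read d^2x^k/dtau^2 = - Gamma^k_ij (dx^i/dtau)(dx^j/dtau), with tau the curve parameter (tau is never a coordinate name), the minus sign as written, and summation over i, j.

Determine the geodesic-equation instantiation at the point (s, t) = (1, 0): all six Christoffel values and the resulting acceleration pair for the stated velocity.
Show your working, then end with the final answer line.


E = 1, F = 0, G = 145/144 at the point
E_s = 0, E_t = 0, F_s = 0, F_t = 1/36, G_s = 1/18, G_t = 0
EG - F^2 = 145/144;  g^inv = (144/145) * [[145/144, 0], [0, 1]]
first-kind symbols [ij,l] = (1/2)(d_i g_jl + d_j g_il - d_l g_ij): [ss,s] = E_s/2 = 0, [ss,t] = F_s - E_t/2 = 0, [st,s] = E_t/2 = 0, [st,t] = G_s/2 = 1/36, [tt,s] = F_t - G_s/2 = 0, [tt,t] = G_t/2 = 0
Gamma^s_ij = (G*[ij,s] - F*[ij,t])/(EG - F^2), Gamma^t_ij = (E*[ij,t] - F*[ij,s])/(EG - F^2)
Gamma_sss = 0, Gamma_sst = 0, Gamma_stt = 0, Gamma_tss = 0, Gamma_tst = 4/145, Gamma_ttt = 0
d^2s/dtau^2 = -(Gamma_sss*(2)^2 + 2*Gamma_sst*(2)*(1) + Gamma_stt*(1)^2) = 0
d^2t/dtau^2 = -(Gamma_tss*(2)^2 + 2*Gamma_tst*(2)*(1) + Gamma_ttt*(1)^2) = -16/145

Answer: Gamma_sss = 0, Gamma_sst = 0, Gamma_stt = 0, Gamma_tss = 0, Gamma_tst = 4/145, Gamma_ttt = 0; accelerations (d^2s/dtau^2, d^2t/dtau^2) = (0, -16/145)


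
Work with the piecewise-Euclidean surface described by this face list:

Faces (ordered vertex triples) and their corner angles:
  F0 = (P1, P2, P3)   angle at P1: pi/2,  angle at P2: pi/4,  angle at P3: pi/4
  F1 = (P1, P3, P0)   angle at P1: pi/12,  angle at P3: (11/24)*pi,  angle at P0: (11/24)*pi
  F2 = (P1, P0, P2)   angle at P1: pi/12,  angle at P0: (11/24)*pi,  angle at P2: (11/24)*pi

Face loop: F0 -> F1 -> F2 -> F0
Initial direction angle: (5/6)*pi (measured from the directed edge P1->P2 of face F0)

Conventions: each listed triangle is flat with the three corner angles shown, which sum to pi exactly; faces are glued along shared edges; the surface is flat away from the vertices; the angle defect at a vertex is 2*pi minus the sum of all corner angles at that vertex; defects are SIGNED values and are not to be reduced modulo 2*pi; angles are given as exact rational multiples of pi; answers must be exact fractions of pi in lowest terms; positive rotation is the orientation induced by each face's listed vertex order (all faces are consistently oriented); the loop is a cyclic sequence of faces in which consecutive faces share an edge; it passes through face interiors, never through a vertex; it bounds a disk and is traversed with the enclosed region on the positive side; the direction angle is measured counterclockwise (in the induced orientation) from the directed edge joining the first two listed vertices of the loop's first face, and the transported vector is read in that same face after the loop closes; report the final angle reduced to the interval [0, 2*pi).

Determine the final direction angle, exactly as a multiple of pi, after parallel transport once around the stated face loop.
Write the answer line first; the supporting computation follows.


Answer: final direction angle = pi/6

enclosed vertex P1: corner angles sum to (2/3)*pi, defect = 2*pi - (2/3)*pi = (4/3)*pi
final direction = starting direction + enclosed defect total, reduced mod 2*pi (induced orientation)
final angle = (5/6)*pi + (4/3)*pi = pi/6 (mod 2*pi)


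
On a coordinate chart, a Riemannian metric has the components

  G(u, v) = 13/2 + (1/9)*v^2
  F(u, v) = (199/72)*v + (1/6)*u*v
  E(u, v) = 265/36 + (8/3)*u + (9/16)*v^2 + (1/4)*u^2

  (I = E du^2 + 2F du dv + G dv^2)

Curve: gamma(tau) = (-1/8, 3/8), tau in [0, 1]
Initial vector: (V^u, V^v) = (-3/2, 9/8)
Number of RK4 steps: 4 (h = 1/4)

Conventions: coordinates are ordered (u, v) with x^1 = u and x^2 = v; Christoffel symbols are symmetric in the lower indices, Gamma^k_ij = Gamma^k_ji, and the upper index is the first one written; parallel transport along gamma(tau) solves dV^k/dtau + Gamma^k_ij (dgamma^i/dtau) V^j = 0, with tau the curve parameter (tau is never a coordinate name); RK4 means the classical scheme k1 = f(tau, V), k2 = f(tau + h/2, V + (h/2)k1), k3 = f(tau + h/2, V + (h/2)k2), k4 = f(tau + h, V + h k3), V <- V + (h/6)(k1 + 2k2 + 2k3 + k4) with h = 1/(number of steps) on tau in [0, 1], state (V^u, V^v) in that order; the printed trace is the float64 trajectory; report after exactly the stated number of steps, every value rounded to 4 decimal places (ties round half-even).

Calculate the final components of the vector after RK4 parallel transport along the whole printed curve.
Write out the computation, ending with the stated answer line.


gamma'(tau) = (0, 0); f(tau, V)^k = -Gamma^k_ij(gamma(tau)) gamma'^i(tau) V^j; h = 1/4; intermediate values shown to 6 dp
curve data and Christoffel symbols at the stage parameters:
  tau = 0.000000: gamma = (-0.125000, 0.375000), gamma' = (0.000000, 0.000000); Gamma_uuu = 0.190766, Gamma_uuv = 0.030358, Gamma_uvv = 0.393829, Gamma_vuu = -0.052899, Gamma_vuv = -0.004793, Gamma_vvv = -0.055780
  tau = 0.125000: gamma = (-0.125000, 0.375000), gamma' = (0.000000, 0.000000); Gamma_uuu = 0.190766, Gamma_uuv = 0.030358, Gamma_uvv = 0.393829, Gamma_vuu = -0.052899, Gamma_vuv = -0.004793, Gamma_vvv = -0.055780
  tau = 0.250000: gamma = (-0.125000, 0.375000), gamma' = (0.000000, 0.000000); Gamma_uuu = 0.190766, Gamma_uuv = 0.030358, Gamma_uvv = 0.393829, Gamma_vuu = -0.052899, Gamma_vuv = -0.004793, Gamma_vvv = -0.055780
  tau = 0.375000: gamma = (-0.125000, 0.375000), gamma' = (0.000000, 0.000000); Gamma_uuu = 0.190766, Gamma_uuv = 0.030358, Gamma_uvv = 0.393829, Gamma_vuu = -0.052899, Gamma_vuv = -0.004793, Gamma_vvv = -0.055780
  tau = 0.500000: gamma = (-0.125000, 0.375000), gamma' = (0.000000, 0.000000); Gamma_uuu = 0.190766, Gamma_uuv = 0.030358, Gamma_uvv = 0.393829, Gamma_vuu = -0.052899, Gamma_vuv = -0.004793, Gamma_vvv = -0.055780
  tau = 0.625000: gamma = (-0.125000, 0.375000), gamma' = (0.000000, 0.000000); Gamma_uuu = 0.190766, Gamma_uuv = 0.030358, Gamma_uvv = 0.393829, Gamma_vuu = -0.052899, Gamma_vuv = -0.004793, Gamma_vvv = -0.055780
  tau = 0.750000: gamma = (-0.125000, 0.375000), gamma' = (0.000000, 0.000000); Gamma_uuu = 0.190766, Gamma_uuv = 0.030358, Gamma_uvv = 0.393829, Gamma_vuu = -0.052899, Gamma_vuv = -0.004793, Gamma_vvv = -0.055780
  tau = 0.875000: gamma = (-0.125000, 0.375000), gamma' = (0.000000, 0.000000); Gamma_uuu = 0.190766, Gamma_uuv = 0.030358, Gamma_uvv = 0.393829, Gamma_vuu = -0.052899, Gamma_vuv = -0.004793, Gamma_vvv = -0.055780
  tau = 1.000000: gamma = (-0.125000, 0.375000), gamma' = (0.000000, 0.000000); Gamma_uuu = 0.190766, Gamma_uuv = 0.030358, Gamma_uvv = 0.393829, Gamma_vuu = -0.052899, Gamma_vuv = -0.004793, Gamma_vvv = -0.055780
step 0: V^u = -1.5000, V^v = 1.1250
step 1: k1 = (0.000000, 0.000000), k2 = (0.000000, 0.000000), k3 = (0.000000, 0.000000), k4 = (0.000000, 0.000000); V <- V + (h/6)(k1 + 2k2 + 2k3 + k4): V^u = -1.5000, V^v = 1.1250
step 2: k1 = (0.000000, 0.000000), k2 = (0.000000, 0.000000), k3 = (0.000000, 0.000000), k4 = (0.000000, 0.000000); V <- V + (h/6)(k1 + 2k2 + 2k3 + k4): V^u = -1.5000, V^v = 1.1250
step 3: k1 = (0.000000, 0.000000), k2 = (0.000000, 0.000000), k3 = (0.000000, 0.000000), k4 = (0.000000, 0.000000); V <- V + (h/6)(k1 + 2k2 + 2k3 + k4): V^u = -1.5000, V^v = 1.1250
step 4: k1 = (0.000000, 0.000000), k2 = (0.000000, 0.000000), k3 = (0.000000, 0.000000), k4 = (0.000000, 0.000000); V <- V + (h/6)(k1 + 2k2 + 2k3 + k4): V^u = -1.5000, V^v = 1.1250

Answer: V^u = -1.5000, V^v = 1.1250


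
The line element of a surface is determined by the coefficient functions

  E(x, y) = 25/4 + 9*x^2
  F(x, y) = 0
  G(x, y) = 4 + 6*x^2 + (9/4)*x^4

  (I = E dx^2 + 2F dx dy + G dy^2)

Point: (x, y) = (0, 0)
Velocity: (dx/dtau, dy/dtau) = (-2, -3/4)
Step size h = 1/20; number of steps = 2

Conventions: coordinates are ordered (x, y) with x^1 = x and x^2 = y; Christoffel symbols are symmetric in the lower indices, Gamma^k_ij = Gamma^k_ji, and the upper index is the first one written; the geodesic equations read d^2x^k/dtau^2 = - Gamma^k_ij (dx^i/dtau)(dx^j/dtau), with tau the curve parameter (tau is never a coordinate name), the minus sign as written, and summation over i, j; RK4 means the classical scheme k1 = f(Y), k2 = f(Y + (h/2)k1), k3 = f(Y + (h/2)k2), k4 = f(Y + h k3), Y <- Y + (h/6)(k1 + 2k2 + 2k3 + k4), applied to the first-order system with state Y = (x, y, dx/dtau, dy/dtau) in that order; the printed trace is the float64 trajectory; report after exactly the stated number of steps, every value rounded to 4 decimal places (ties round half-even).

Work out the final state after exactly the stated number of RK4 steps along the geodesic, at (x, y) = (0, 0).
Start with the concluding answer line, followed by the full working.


Answer: x = -0.1983, y = -0.0736, dx/dtau = -1.9506, dy/dtau = -0.7076

f(Y) = (dx/dtau, dy/dtau, -Gamma^x_ij Y'^i Y'^j, -Gamma^y_ij Y'^i Y'^j) with the Gammas evaluated at the stage position; h = 0.050000; intermediate values shown to 6 dp
step 0: x = 0.0000, y = 0.0000, dx/dtau = -2.0000, dy/dtau = -0.7500
step 1:
  k1: at (x, y) = (0.000000, 0.000000), (dx/dtau, dy/dtau) = (-2.000000, -0.750000); Gamma_xxx = 0.000000, Gamma_xxy = 0.000000, Gamma_xyy = 0.000000, Gamma_yxx = 0.000000, Gamma_yxy = 0.000000, Gamma_yyy = 0.000000; k1 = (-2.000000, -0.750000, 0.000000, 0.000000)
  k2: at (x, y) = (-0.050000, -0.018750), (dx/dtau, dy/dtau) = (-2.000000, -0.750000); Gamma_xxx = -0.071742, Gamma_xxy = 0.000000, Gamma_xyy = 0.047917, Gamma_yxx = 0.000000, Gamma_yxy = -0.074860, Gamma_yyy = 0.000000; k2 = (-2.000000, -0.750000, 0.260013, 0.224579)
  k3: at (x, y) = (-0.050000, -0.018750), (dx/dtau, dy/dtau) = (-1.993500, -0.744386); Gamma_xxx = -0.071742, Gamma_xxy = 0.000000, Gamma_xyy = 0.047917, Gamma_yxx = 0.000000, Gamma_yxy = -0.074860, Gamma_yyy = 0.000000; k3 = (-1.993500, -0.744386, 0.258553, 0.222173)
  k4: at (x, y) = (-0.099675, -0.037219), (dx/dtau, dy/dtau) = (-1.987072, -0.738891); Gamma_xxx = -0.141507, Gamma_xxy = 0.000000, Gamma_xyy = 0.095041, Gamma_yxx = 0.000000, Gamma_yxy = -0.148407, Gamma_yyy = 0.000000; k4 = (-1.987072, -0.738891, 0.506847, 0.435790)
  Y <- Y + (h/6)(k1 + 2k2 + 2k3 + k4): x = -0.0998, y = -0.0373, dx/dtau = -1.9871, dy/dtau = -0.7389
step 2:
  k1: at (x, y) = (-0.099784, -0.037314), (dx/dtau, dy/dtau) = (-1.987133, -0.738923); Gamma_xxx = -0.141658, Gamma_xxy = 0.000000, Gamma_xyy = 0.095144, Gamma_yxx = 0.000000, Gamma_yxy = -0.148566, Gamma_yyy = 0.000000; k1 = (-1.987133, -0.738923, 0.507415, 0.436291)
  k2: at (x, y) = (-0.149462, -0.055787), (dx/dtau, dy/dtau) = (-1.974448, -0.728015); Gamma_xxx = -0.208518, Gamma_xxy = 0.000000, Gamma_xyy = 0.141341, Gamma_yxx = 0.000000, Gamma_yxy = -0.220499, Gamma_yyy = 0.000000; k2 = (-1.974448, -0.728015, 0.737985, 0.633903)
  k3: at (x, y) = (-0.149145, -0.055514), (dx/dtau, dy/dtau) = (-1.968684, -0.723075); Gamma_xxx = -0.208103, Gamma_xxy = 0.000000, Gamma_xyy = 0.141050, Gamma_yxx = 0.000000, Gamma_yxy = -0.220047, Gamma_yyy = 0.000000; k3 = (-1.968684, -0.723075, 0.732802, 0.626475)
  k4: at (x, y) = (-0.198218, -0.073468), (dx/dtau, dy/dtau) = (-1.950493, -0.707599); Gamma_xxx = -0.270150, Gamma_xxy = 0.000000, Gamma_xyy = 0.185407, Gamma_yxx = 0.000000, Gamma_yxy = -0.288816, Gamma_yyy = 0.000000; k4 = (-1.950493, -0.707599, 0.934931, 0.797230)
  Y <- Y + (h/6)(k1 + 2k2 + 2k3 + k4): x = -0.1983, y = -0.0736, dx/dtau = -1.9506, dy/dtau = -0.7076


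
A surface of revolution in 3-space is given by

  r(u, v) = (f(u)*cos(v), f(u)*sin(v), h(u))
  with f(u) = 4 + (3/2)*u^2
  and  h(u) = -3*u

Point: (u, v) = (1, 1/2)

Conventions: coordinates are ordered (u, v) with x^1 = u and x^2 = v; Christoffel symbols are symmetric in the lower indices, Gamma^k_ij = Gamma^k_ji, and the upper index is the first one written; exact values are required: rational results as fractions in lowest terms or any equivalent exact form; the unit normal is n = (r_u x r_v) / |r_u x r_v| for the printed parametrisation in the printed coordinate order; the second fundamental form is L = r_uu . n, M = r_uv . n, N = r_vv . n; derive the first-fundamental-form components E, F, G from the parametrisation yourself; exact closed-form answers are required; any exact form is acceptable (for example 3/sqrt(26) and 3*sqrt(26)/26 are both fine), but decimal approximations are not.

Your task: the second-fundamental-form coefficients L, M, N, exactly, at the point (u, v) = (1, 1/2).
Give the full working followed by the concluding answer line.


f = 11/2, f' = 3, f'' = 3, h' = -3, h'' = 0
E = 18, F = 0, G = 121/4; answer radicand W^2 = 18
unnormalised second-form numerators: l = 9, m = 0, n = -33/2; L = l/sqrt(18), and similarly M = m/sqrt(W^2), N = n/sqrt(W^2)

Answer: L = 3*sqrt(2)/2, M = 0, N = -11*sqrt(2)/4


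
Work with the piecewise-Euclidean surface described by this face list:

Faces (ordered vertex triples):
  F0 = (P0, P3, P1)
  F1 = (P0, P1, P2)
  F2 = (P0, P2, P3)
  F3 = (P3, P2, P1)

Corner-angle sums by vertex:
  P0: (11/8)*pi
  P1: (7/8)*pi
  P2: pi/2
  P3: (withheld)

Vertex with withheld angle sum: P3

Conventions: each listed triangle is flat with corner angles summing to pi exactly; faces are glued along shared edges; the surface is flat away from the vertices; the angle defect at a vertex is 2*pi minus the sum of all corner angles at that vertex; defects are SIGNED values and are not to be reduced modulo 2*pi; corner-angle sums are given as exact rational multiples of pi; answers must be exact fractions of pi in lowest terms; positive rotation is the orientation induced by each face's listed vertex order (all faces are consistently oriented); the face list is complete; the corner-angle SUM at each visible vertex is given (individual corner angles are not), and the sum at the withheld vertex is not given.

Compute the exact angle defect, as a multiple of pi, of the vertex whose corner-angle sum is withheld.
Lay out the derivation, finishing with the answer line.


V = 4, E = 6, F = 4; chi = V - E + F = 2
Gauss-Bonnet: total defect = 2*pi*chi = 4*pi; visible defects sum to (13/4)*pi

Answer: defect(P3) = (3/4)*pi


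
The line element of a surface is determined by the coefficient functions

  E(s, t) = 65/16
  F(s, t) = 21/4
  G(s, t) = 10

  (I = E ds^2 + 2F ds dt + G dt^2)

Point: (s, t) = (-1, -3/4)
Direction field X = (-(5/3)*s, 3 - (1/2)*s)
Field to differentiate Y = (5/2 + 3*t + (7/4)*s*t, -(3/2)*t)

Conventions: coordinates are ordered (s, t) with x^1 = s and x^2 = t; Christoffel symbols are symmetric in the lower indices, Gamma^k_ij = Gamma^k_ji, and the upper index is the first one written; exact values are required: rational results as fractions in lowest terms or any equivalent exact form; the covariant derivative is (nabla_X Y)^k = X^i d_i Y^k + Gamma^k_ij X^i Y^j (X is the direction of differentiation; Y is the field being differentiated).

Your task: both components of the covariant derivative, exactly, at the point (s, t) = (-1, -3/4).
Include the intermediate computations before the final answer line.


E = 65/16, F = 21/4, G = 10 at the point
E_s = 0, E_t = 0, F_s = 0, F_t = 0, G_s = 0, G_t = 0
EG - F^2 = 209/16;  g^inv = (16/209) * [[10, -21/4], [-21/4, 65/16]]
first-kind symbols [ij,l] = (1/2)(d_i g_jl + d_j g_il - d_l g_ij): [ss,s] = E_s/2 = 0, [ss,t] = F_s - E_t/2 = 0, [st,s] = E_t/2 = 0, [st,t] = G_s/2 = 0, [tt,s] = F_t - G_s/2 = 0, [tt,t] = G_t/2 = 0
Gamma^s_ij = (G*[ij,s] - F*[ij,t])/(EG - F^2), Gamma^t_ij = (E*[ij,t] - F*[ij,s])/(EG - F^2)
Gamma_sss = 0, Gamma_sst = 0, Gamma_stt = 0, Gamma_tss = 0, Gamma_tst = 0, Gamma_ttt = 0
X = (5/3, 7/2), Y = (25/16, 9/8) at the point

Answer: (nabla_X Y)^s = 35/16, (nabla_X Y)^t = -21/4


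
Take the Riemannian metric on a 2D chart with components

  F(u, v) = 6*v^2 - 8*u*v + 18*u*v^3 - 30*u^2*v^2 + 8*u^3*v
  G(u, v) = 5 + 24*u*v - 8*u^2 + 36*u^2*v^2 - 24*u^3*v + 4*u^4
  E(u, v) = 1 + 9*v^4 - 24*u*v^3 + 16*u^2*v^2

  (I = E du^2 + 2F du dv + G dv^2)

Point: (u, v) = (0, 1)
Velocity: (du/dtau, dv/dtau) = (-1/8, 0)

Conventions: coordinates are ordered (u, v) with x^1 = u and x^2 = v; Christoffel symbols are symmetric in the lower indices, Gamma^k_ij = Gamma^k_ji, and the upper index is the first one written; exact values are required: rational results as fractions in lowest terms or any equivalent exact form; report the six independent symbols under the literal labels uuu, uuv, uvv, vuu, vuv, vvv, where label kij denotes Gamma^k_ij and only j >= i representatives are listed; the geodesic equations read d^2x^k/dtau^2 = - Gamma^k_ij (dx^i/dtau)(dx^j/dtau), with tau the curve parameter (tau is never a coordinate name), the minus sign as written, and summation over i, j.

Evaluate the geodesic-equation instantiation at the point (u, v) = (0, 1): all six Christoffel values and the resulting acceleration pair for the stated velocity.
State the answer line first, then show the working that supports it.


Answer: Gamma_uuu = -6/7, Gamma_uuv = 9/7, Gamma_uvv = 0, Gamma_vuu = -4/7, Gamma_vuv = 6/7, Gamma_vvv = 0; accelerations (d^2u/dtau^2, d^2v/dtau^2) = (3/224, 1/112)

E = 10, F = 6, G = 5 at the point
E_u = -24, E_v = 36, F_u = 10, F_v = 12, G_u = 24, G_v = 0
EG - F^2 = 14;  g^inv = (1/14) * [[5, -6], [-6, 10]]
first-kind symbols [ij,l] = (1/2)(d_i g_jl + d_j g_il - d_l g_ij): [uu,u] = E_u/2 = -12, [uu,v] = F_u - E_v/2 = -8, [uv,u] = E_v/2 = 18, [uv,v] = G_u/2 = 12, [vv,u] = F_v - G_u/2 = 0, [vv,v] = G_v/2 = 0
Gamma^u_ij = (G*[ij,u] - F*[ij,v])/(EG - F^2), Gamma^v_ij = (E*[ij,v] - F*[ij,u])/(EG - F^2)
Gamma_uuu = -6/7, Gamma_uuv = 9/7, Gamma_uvv = 0, Gamma_vuu = -4/7, Gamma_vuv = 6/7, Gamma_vvv = 0
d^2u/dtau^2 = -(Gamma_uuu*(-1/8)^2 + 2*Gamma_uuv*(-1/8)*(0) + Gamma_uvv*(0)^2) = 3/224
d^2v/dtau^2 = -(Gamma_vuu*(-1/8)^2 + 2*Gamma_vuv*(-1/8)*(0) + Gamma_vvv*(0)^2) = 1/112


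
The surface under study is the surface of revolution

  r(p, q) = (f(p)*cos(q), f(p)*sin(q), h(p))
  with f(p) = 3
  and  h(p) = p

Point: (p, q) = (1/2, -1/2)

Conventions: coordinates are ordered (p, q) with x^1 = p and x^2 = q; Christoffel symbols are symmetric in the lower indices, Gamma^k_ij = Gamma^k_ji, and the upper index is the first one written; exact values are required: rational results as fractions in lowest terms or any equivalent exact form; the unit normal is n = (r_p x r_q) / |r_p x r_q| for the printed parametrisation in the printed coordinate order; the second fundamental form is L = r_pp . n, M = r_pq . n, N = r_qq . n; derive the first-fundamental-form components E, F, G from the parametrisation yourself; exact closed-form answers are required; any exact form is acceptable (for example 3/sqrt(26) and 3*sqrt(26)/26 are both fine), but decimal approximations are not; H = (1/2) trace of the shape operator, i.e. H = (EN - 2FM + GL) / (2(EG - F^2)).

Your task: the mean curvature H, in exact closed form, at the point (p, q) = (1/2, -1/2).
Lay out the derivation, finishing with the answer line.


f = 3, f' = 0, f'' = 0, h' = 1, h'' = 0
E = 1, F = 0, G = 9; answer radicand W^2 = 1
unnormalised second-form numerators: l = 0, m = 0, n = 3; L = l/sqrt(1), and similarly M = m/sqrt(W^2), N = n/sqrt(W^2)
H = (E*n - 2*F*m + G*l) / (2*(EG - F^2)*sqrt(W^2)); E*n - 2*F*m + G*l = 3, EG - F^2 = 9, so H = (1/6)/sqrt(1)

Answer: H = 1/6


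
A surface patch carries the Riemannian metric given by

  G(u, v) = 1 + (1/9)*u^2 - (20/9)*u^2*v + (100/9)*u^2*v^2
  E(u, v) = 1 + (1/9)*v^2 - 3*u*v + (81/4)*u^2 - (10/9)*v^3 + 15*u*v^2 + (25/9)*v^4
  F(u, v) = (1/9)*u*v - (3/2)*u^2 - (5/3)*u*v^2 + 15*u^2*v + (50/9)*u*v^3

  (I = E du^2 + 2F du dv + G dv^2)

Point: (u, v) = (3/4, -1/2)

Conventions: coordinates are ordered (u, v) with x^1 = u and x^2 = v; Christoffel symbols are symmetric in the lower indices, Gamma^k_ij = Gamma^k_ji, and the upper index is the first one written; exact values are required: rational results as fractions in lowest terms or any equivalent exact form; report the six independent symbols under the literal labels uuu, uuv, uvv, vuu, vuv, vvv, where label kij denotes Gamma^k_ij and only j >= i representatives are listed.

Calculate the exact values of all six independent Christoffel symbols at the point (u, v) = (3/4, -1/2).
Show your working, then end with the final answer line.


E = 9601/576, F = -95/16, G = 13/4 at the point
E_u = 285/8, E_v = -95/6, F_u = -44/3, F_v = 619/48, G_u = 6, G_v = -15/2
EG - F^2 = 10897/576;  g^inv = (576/10897) * [[13/4, 95/16], [95/16, 9601/576]]
first-kind symbols [ij,l] = (1/2)(d_i g_jl + d_j g_il - d_l g_ij): [uu,u] = E_u/2 = 285/16, [uu,v] = F_u - E_v/2 = -27/4, [uv,u] = E_v/2 = -95/12, [uv,v] = G_u/2 = 3, [vv,u] = F_v - G_u/2 = 475/48, [vv,v] = G_v/2 = -15/4
Gamma^u_ij = (G*[ij,u] - F*[ij,v])/(EG - F^2), Gamma^v_ij = (E*[ij,v] - F*[ij,u])/(EG - F^2)

Answer: Gamma_uuu = 10260/10897, Gamma_uuv = -4560/10897, Gamma_uvv = 5700/10897, Gamma_vuu = -3888/10897, Gamma_vuv = 1728/10897, Gamma_vvv = -2160/10897


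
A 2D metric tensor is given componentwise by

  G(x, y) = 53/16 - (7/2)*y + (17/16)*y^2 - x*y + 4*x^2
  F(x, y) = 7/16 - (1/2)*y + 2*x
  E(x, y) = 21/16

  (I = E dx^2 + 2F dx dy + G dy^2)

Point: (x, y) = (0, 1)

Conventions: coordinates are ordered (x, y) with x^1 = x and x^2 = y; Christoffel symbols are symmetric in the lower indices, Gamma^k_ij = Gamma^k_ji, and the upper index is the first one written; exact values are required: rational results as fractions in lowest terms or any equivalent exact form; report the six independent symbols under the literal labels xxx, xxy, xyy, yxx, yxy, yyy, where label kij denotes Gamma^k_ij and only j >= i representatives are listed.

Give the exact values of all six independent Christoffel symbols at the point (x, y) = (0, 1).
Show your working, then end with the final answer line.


E = 21/16, F = -1/16, G = 7/8 at the point
E_x = 0, E_y = 0, F_x = 2, F_y = -1/2, G_x = -1, G_y = -11/8
EG - F^2 = 293/256;  g^inv = (256/293) * [[7/8, 1/16], [1/16, 21/16]]
first-kind symbols [ij,l] = (1/2)(d_i g_jl + d_j g_il - d_l g_ij): [xx,x] = E_x/2 = 0, [xx,y] = F_x - E_y/2 = 2, [xy,x] = E_y/2 = 0, [xy,y] = G_x/2 = -1/2, [yy,x] = F_y - G_x/2 = 0, [yy,y] = G_y/2 = -11/16
Gamma^x_ij = (G*[ij,x] - F*[ij,y])/(EG - F^2), Gamma^y_ij = (E*[ij,y] - F*[ij,x])/(EG - F^2)

Answer: Gamma_xxx = 32/293, Gamma_xxy = -8/293, Gamma_xyy = -11/293, Gamma_yxx = 672/293, Gamma_yxy = -168/293, Gamma_yyy = -231/293


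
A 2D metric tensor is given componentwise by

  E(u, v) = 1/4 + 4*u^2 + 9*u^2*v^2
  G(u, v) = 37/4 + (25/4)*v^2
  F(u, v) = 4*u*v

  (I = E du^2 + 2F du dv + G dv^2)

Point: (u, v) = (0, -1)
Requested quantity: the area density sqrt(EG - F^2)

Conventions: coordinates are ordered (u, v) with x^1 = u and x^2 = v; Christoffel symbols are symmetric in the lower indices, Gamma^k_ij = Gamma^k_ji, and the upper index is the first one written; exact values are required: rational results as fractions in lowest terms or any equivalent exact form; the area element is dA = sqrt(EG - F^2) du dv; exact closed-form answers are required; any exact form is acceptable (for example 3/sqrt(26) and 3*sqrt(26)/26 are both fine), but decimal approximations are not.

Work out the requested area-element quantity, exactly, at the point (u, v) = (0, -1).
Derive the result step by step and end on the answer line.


E = 1/4, F = 0, G = 31/2; EG - F^2 = 31/8

Answer: sqrt(EG - F^2) = sqrt(62)/4


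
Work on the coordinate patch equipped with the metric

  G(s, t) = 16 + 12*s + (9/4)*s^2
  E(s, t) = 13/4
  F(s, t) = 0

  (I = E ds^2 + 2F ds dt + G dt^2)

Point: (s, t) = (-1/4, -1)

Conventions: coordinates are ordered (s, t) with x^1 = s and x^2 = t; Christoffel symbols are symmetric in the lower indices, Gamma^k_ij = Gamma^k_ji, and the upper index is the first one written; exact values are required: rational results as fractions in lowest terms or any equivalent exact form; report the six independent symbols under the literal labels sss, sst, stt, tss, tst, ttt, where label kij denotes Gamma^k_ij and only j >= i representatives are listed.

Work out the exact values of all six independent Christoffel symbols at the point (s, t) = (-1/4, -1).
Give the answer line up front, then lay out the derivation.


Answer: Gamma_sss = 0, Gamma_sst = 0, Gamma_stt = -87/52, Gamma_tss = 0, Gamma_tst = 12/29, Gamma_ttt = 0

E = 13/4, F = 0, G = 841/64 at the point
E_s = 0, E_t = 0, F_s = 0, F_t = 0, G_s = 87/8, G_t = 0
EG - F^2 = 10933/256;  g^inv = (256/10933) * [[841/64, 0], [0, 13/4]]
first-kind symbols [ij,l] = (1/2)(d_i g_jl + d_j g_il - d_l g_ij): [ss,s] = E_s/2 = 0, [ss,t] = F_s - E_t/2 = 0, [st,s] = E_t/2 = 0, [st,t] = G_s/2 = 87/16, [tt,s] = F_t - G_s/2 = -87/16, [tt,t] = G_t/2 = 0
Gamma^s_ij = (G*[ij,s] - F*[ij,t])/(EG - F^2), Gamma^t_ij = (E*[ij,t] - F*[ij,s])/(EG - F^2)


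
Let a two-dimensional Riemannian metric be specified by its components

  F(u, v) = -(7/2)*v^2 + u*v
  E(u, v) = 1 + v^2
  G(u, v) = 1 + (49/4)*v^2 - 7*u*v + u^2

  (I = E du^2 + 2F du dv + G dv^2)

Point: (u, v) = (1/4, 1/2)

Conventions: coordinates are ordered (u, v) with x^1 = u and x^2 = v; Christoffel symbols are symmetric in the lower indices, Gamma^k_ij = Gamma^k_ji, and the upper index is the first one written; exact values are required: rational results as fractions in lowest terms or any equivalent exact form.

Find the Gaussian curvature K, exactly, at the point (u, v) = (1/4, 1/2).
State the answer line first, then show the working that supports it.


Answer: K = -4/49

E = 5/4, F = -3/4, G = 13/4, EG - F^2 = 7/2 at the point
E_u = 0, E_v = 1, F_u = 1/2, F_v = -13/4, G_u = -3, G_v = 21/2
E_vv = 2, F_uv = 1, G_uu = 2
K follows from Brioschi's formula, (det M1 - det M2)/(EG - F^2)^2.
M1 = [[-E_vv/2 + F_uv - G_uu/2, E_u/2, F_u - E_v/2], [F_v - G_u/2, E, F], [G_v/2, F, G]] = [[-1, 0, 0], [-7/4, 5/4, -3/4], [21/4, -3/4, 13/4]]; det M1 = -7/2
M2 = [[0, E_v/2, G_u/2], [E_v/2, E, F], [G_u/2, F, G]] = [[0, 1/2, -3/2], [1/2, 5/4, -3/4], [-3/2, -3/4, 13/4]]; det M2 = -5/2
det M1 - det M2 = -1; K = -1 / (7/2)^2 = -4/49


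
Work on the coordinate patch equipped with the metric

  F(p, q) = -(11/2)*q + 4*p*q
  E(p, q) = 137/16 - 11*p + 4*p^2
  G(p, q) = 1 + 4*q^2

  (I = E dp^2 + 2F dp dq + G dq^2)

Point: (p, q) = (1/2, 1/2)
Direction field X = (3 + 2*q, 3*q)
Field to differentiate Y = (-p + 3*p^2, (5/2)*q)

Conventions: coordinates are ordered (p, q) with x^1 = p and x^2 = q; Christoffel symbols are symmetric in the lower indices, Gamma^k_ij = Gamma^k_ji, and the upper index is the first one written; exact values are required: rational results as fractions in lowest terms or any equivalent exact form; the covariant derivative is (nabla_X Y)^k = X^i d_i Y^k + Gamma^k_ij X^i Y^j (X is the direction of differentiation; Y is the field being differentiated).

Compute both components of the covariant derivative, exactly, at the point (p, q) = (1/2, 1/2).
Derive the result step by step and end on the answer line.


E = 65/16, F = -7/4, G = 2 at the point
E_p = -7, E_q = 0, F_p = 2, F_q = -7/2, G_p = 0, G_q = 4
EG - F^2 = 81/16;  g^inv = (16/81) * [[2, 7/4], [7/4, 65/16]]
first-kind symbols [ij,l] = (1/2)(d_i g_jl + d_j g_il - d_l g_ij): [pp,p] = E_p/2 = -7/2, [pp,q] = F_p - E_q/2 = 2, [pq,p] = E_q/2 = 0, [pq,q] = G_p/2 = 0, [qq,p] = F_q - G_p/2 = -7/2, [qq,q] = G_q/2 = 2
Gamma^p_ij = (G*[ij,p] - F*[ij,q])/(EG - F^2), Gamma^q_ij = (E*[ij,q] - F*[ij,p])/(EG - F^2)
Gamma_ppp = -56/81, Gamma_ppq = 0, Gamma_pqq = -56/81, Gamma_qpp = 32/81, Gamma_qpq = 0, Gamma_qqq = 32/81
X = (4, 3/2), Y = (1/4, 5/4) at the point

Answer: (nabla_X Y)^p = 487/81, (nabla_X Y)^q = 1583/324


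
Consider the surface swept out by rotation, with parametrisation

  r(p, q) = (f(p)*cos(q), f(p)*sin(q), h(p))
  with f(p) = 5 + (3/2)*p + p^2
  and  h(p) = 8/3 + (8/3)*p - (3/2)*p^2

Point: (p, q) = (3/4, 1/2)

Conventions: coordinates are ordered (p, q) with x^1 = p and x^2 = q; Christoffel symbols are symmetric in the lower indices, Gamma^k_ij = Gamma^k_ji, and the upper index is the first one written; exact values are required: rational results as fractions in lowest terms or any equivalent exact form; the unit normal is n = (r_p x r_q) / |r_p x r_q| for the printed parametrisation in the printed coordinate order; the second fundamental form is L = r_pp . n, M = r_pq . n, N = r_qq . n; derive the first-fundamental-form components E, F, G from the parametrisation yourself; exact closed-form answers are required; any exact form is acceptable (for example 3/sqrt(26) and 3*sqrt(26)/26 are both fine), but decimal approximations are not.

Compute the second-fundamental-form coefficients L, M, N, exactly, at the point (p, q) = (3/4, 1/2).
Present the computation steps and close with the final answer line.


f = 107/16, f' = 3, f'' = 2, h' = 5/12, h'' = -3
E = 1321/144, F = 0, G = 11449/256; answer radicand W^2 = 1321/144
unnormalised second-form numerators: l = -59/6, m = 0, n = 535/192; L = l/sqrt(1321/144), and similarly M = m/sqrt(W^2), N = n/sqrt(W^2)

Answer: L = -118*sqrt(1321)/1321, M = 0, N = 535*sqrt(1321)/21136


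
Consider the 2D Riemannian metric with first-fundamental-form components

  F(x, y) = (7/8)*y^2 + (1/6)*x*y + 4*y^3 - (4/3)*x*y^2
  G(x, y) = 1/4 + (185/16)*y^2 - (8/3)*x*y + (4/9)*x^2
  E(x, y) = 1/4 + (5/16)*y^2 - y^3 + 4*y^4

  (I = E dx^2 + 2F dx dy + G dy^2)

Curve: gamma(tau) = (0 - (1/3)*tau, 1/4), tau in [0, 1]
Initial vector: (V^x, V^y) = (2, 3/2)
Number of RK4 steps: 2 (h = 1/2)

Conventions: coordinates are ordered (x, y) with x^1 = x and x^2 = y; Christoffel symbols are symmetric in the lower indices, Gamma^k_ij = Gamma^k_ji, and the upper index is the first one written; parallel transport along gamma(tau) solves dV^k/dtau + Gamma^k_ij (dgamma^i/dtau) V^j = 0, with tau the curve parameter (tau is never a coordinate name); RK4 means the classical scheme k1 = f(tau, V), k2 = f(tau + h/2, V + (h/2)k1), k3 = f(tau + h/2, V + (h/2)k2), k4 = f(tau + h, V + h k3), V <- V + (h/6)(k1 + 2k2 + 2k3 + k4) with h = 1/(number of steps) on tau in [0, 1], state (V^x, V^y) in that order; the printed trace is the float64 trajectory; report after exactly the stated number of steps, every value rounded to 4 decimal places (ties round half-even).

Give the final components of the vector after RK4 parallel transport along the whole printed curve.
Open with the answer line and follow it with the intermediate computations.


Answer: V^x = 2.3206, V^y = 1.1990

gamma'(tau) = (-1/3, 0); f(tau, V)^k = -Gamma^k_ij(gamma(tau)) gamma'^i(tau) V^j; h = 1/2; intermediate values shown to 6 dp
curve data and Christoffel symbols at the stage parameters:
  tau = 0.000000: gamma = (0.000000, 0.250000), gamma' = (-0.333333, 0.000000); Gamma_xxx = 0.071249, Gamma_xxy = 0.585468, Gamma_xyy = 4.590873, Gamma_yxx = -0.163872, Gamma_yxy = -0.413242, Gamma_yyy = 2.418770
  tau = 0.250000: gamma = (-0.083333, 0.250000), gamma' = (-0.333333, 0.000000); Gamma_xxx = 0.069188, Gamma_xxy = 0.597882, Gamma_xyy = 4.887511, Gamma_yxx = -0.154553, Gamma_yxy = -0.429081, Gamma_yyy = 2.338810
  tau = 0.500000: gamma = (-0.166667, 0.250000), gamma' = (-0.333333, 0.000000); Gamma_xxx = 0.066954, Gamma_xxy = 0.608724, Gamma_xyy = 5.189259, Gamma_yxx = -0.145380, Gamma_yxy = -0.440620, Gamma_yyy = 2.252226
  tau = 0.750000: gamma = (-0.250000, 0.250000), gamma' = (-0.333333, 0.000000); Gamma_xxx = 0.064614, Gamma_xxy = 0.618077, Gamma_xyy = 5.495174, Gamma_yxx = -0.136481, Gamma_yxy = -0.448388, Gamma_yyy = 2.161554
  tau = 1.000000: gamma = (-0.333333, 0.250000), gamma' = (-0.333333, 0.000000); Gamma_xxx = 0.062221, Gamma_xxy = 0.626054, Gamma_xyy = 5.804389, Gamma_yxx = -0.127945, Gamma_yxy = -0.452913, Gamma_yyy = 2.068899
step 0: V^x = 2.0000, V^y = 1.5000
step 1: k1 = (0.340233, -0.315869), k2 = (0.331290, -0.310663), k3 = (0.331498, -0.310734), k4 = (0.321172, -0.302443); V <- V + (h/6)(k1 + 2k2 + 2k3 + k4): V^x = 2.1656, V^y = 1.3449
step 2: k1 = (0.321224, -0.302475), k2 = (0.309878, -0.291885), k3 = (0.310363, -0.292151), k4 = (0.298312, -0.279966); V <- V + (h/6)(k1 + 2k2 + 2k3 + k4): V^x = 2.3206, V^y = 1.1990


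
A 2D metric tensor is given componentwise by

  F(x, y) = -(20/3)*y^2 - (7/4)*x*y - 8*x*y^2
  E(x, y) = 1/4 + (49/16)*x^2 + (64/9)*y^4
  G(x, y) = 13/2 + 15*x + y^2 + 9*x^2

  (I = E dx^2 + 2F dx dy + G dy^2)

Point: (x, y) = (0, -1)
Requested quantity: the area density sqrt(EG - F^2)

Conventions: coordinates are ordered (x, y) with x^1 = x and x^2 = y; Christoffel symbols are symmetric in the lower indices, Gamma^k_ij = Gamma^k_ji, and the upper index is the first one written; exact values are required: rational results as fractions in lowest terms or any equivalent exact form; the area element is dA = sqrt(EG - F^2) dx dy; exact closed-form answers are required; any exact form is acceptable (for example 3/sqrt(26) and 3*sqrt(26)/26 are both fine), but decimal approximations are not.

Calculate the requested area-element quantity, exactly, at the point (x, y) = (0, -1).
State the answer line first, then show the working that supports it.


Answer: sqrt(EG - F^2) = 5*sqrt(62)/12

E = 265/36, F = -20/3, G = 15/2; EG - F^2 = 775/72


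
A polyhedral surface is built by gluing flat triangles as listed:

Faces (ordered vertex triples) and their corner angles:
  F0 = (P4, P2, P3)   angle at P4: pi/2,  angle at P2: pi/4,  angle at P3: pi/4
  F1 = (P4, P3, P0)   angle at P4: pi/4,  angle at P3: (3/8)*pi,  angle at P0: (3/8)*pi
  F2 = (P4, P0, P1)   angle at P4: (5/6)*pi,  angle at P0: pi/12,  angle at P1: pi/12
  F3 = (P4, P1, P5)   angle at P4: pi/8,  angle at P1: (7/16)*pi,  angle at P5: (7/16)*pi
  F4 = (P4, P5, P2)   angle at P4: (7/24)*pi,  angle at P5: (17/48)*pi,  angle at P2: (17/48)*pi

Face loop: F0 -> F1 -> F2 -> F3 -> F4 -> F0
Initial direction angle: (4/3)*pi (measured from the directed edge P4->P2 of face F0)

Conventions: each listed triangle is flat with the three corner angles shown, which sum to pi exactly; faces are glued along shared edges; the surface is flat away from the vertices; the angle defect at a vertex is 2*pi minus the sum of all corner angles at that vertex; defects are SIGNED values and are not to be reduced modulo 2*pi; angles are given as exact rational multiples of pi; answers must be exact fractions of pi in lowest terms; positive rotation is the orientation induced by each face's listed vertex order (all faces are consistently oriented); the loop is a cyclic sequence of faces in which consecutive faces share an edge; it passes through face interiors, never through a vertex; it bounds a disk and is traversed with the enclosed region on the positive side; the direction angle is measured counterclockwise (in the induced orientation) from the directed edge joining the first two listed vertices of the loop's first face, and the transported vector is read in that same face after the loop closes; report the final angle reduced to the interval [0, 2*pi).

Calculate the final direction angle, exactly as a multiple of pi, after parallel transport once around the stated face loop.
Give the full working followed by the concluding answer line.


enclosed vertex P4: corner angles sum to 2*pi, defect = 2*pi - 2*pi = 0
summing the enclosed defects onto the initial angle, mod 2*pi in the induced orientation:
final angle = (4/3)*pi + 0 = (4/3)*pi (mod 2*pi)

Answer: final direction angle = (4/3)*pi


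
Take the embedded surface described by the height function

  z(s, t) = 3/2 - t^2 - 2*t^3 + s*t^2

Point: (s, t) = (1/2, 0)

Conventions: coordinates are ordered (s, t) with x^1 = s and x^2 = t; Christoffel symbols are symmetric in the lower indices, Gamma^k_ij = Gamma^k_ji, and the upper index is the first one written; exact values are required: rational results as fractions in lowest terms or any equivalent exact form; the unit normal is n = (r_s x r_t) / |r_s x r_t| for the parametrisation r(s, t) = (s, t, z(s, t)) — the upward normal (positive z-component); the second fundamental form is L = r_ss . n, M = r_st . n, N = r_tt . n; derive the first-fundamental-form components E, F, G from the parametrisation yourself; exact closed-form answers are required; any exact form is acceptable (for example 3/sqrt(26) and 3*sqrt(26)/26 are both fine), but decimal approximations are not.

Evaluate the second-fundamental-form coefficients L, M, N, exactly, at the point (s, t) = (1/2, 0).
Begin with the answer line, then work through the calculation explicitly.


Answer: L = 0, M = 0, N = -1

z_s = 0, z_t = 0, z_ss = 0, z_st = 0, z_tt = -1
E = 1, F = 0, G = 1; answer radicand W^2 = 1
unnormalised second-form numerators: l = 0, m = 0, n = -1; L = l/sqrt(1), and similarly M = m/sqrt(W^2), N = n/sqrt(W^2)


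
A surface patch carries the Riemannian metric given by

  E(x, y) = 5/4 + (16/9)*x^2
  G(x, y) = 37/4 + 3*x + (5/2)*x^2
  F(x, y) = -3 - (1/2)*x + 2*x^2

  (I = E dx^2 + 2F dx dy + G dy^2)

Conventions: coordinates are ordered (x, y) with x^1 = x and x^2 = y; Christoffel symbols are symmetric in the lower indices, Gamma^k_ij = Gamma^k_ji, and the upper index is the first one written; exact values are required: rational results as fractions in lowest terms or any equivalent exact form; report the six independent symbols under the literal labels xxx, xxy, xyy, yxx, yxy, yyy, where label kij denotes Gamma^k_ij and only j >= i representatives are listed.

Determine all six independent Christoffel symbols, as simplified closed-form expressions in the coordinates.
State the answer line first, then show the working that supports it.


Answer: Gamma_xxx = (-512*x^3 + 1200*x^2 + 4060*x - 216)/(64*x^4 + 1056*x^3 + 4510*x^2 + 108*x + 369), Gamma_xxy = (-720*x^3 - 252*x^2 + 1188*x + 648)/(64*x^4 + 1056*x^3 + 4510*x^2 + 108*x + 369), Gamma_xyy = (-900*x^3 - 1620*x^2 - 3978*x - 1998)/(64*x^4 + 1056*x^3 + 4510*x^2 + 108*x + 369), Gamma_yxx = (512*x^3 + 1488*x - 90)/(64*x^4 + 1056*x^3 + 4510*x^2 + 108*x + 369), Gamma_yxy = (640*x^3 + 384*x^2 + 450*x + 270)/(64*x^4 + 1056*x^3 + 4510*x^2 + 108*x + 369), Gamma_yyy = (720*x^3 + 252*x^2 - 1188*x - 648)/(64*x^4 + 1056*x^3 + 4510*x^2 + 108*x + 369)

E = 5/4 + (16/9)*x^2; F = -3 - (1/2)*x + 2*x^2; G = 37/4 + 3*x + (5/2)*x^2
Gamma^k_ij = (1/2) g^{kl} (d_i g_jl + d_j g_il - d_l g_ij), with g^inv = (1/(EG-F^2)) [[G, -F], [-F, E]]
first partials: E_x = (32/9)*x, E_y = 0, F_x = -1/2 + 4*x, F_y = 0, G_x = 3 + 5*x, G_y = 0
D = EG - F^2 = 41/16 + (3/4)*x + (2255/72)*x^2 + (22/3)*x^3 + (4/9)*x^4
expanded: Gamma^x_xx = (G E_x - 2F F_x + F E_y)/(2D), Gamma^x_xy = (G E_y - F G_x)/(2D), Gamma^x_yy = (2G F_y - G G_x - F G_y)/(2D), Gamma^y_xx = (2E F_x - E E_y - F E_x)/(2D), Gamma^y_xy = (E G_x - F E_y)/(2D), Gamma^y_yy = (E G_y - 2F F_y + F G_x)/(2D); substitute and cancel common factors


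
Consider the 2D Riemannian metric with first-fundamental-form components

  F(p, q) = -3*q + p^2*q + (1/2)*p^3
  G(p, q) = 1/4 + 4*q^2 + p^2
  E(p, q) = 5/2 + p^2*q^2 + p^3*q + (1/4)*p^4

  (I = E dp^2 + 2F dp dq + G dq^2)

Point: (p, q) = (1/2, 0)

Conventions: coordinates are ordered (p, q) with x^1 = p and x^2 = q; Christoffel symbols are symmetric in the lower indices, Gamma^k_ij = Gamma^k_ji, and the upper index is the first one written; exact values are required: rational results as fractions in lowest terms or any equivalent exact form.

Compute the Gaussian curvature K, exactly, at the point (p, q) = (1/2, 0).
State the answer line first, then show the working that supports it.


Answer: K = 2560/11449

E = 161/64, F = 1/16, G = 1/2, EG - F^2 = 321/256 at the point
E_p = 1/8, E_q = 1/8, F_p = 3/8, F_q = -11/4, G_p = 1, G_q = 0
E_qq = 1/2, F_pq = 1, G_pp = 2
Using the Brioschi determinant formula for K from the metric derivatives:
M1 = [[-E_qq/2 + F_pq - G_pp/2, E_p/2, F_p - E_q/2], [F_q - G_p/2, E, F], [G_q/2, F, G]] = [[-1/4, 1/16, 5/16], [-13/4, 161/64, 1/16], [0, 1/16, 1/2]]; det M1 = -141/512
M2 = [[0, E_q/2, G_p/2], [E_q/2, E, F], [G_p/2, F, G]] = [[0, 1/16, 1/2], [1/16, 161/64, 1/16], [1/2, 1/16, 1/2]]; det M2 = -321/512
det M1 - det M2 = 45/128; K = 45/128 / (321/256)^2 = 2560/11449
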